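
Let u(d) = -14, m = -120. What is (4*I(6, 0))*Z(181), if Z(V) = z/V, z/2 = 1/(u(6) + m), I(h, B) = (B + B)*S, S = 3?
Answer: 0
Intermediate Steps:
I(h, B) = 6*B (I(h, B) = (B + B)*3 = (2*B)*3 = 6*B)
z = -1/67 (z = 2/(-14 - 120) = 2/(-134) = 2*(-1/134) = -1/67 ≈ -0.014925)
Z(V) = -1/(67*V)
(4*I(6, 0))*Z(181) = (4*(6*0))*(-1/67/181) = (4*0)*(-1/67*1/181) = 0*(-1/12127) = 0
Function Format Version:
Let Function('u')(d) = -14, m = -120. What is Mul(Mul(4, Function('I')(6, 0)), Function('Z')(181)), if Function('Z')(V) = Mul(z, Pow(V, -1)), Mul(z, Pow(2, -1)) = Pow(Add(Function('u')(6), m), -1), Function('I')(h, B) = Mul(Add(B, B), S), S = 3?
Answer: 0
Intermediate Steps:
Function('I')(h, B) = Mul(6, B) (Function('I')(h, B) = Mul(Add(B, B), 3) = Mul(Mul(2, B), 3) = Mul(6, B))
z = Rational(-1, 67) (z = Mul(2, Pow(Add(-14, -120), -1)) = Mul(2, Pow(-134, -1)) = Mul(2, Rational(-1, 134)) = Rational(-1, 67) ≈ -0.014925)
Function('Z')(V) = Mul(Rational(-1, 67), Pow(V, -1))
Mul(Mul(4, Function('I')(6, 0)), Function('Z')(181)) = Mul(Mul(4, Mul(6, 0)), Mul(Rational(-1, 67), Pow(181, -1))) = Mul(Mul(4, 0), Mul(Rational(-1, 67), Rational(1, 181))) = Mul(0, Rational(-1, 12127)) = 0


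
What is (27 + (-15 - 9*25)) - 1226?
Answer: -1439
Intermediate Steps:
(27 + (-15 - 9*25)) - 1226 = (27 + (-15 - 225)) - 1226 = (27 - 240) - 1226 = -213 - 1226 = -1439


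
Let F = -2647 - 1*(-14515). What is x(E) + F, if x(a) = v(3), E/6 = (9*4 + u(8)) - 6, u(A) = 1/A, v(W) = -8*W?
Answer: 11844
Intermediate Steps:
E = 723/4 (E = 6*((9*4 + 1/8) - 6) = 6*((36 + ⅛) - 6) = 6*(289/8 - 6) = 6*(241/8) = 723/4 ≈ 180.75)
F = 11868 (F = -2647 + 14515 = 11868)
x(a) = -24 (x(a) = -8*3 = -24)
x(E) + F = -24 + 11868 = 11844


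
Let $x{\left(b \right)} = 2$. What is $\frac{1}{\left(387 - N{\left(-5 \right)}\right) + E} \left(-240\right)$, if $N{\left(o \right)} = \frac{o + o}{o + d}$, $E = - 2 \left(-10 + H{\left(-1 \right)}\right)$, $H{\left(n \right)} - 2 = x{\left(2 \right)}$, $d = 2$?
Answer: $- \frac{720}{1187} \approx -0.60657$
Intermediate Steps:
$H{\left(n \right)} = 4$ ($H{\left(n \right)} = 2 + 2 = 4$)
$E = 12$ ($E = - 2 \left(-10 + 4\right) = \left(-2\right) \left(-6\right) = 12$)
$N{\left(o \right)} = \frac{2 o}{2 + o}$ ($N{\left(o \right)} = \frac{o + o}{o + 2} = \frac{2 o}{2 + o}$)
$\frac{1}{\left(387 - N{\left(-5 \right)}\right) + E} \left(-240\right) = \frac{1}{\left(387 - 2 \left(-5\right) \frac{1}{2 - 5}\right) + 12} \left(-240\right) = \frac{1}{\left(387 - 2 \left(-5\right) \frac{1}{-3}\right) + 12} \left(-240\right) = \frac{1}{\left(387 - 2 \left(-5\right) \left(- \frac{1}{3}\right)\right) + 12} \left(-240\right) = \frac{1}{\left(387 - \frac{10}{3}\right) + 12} \left(-240\right) = \frac{1}{\frac{1151}{3} + 12} \left(-240\right) = \frac{1}{\frac{1187}{3}} \left(-240\right) = \frac{3}{1187} \left(-240\right) = - \frac{720}{1187}$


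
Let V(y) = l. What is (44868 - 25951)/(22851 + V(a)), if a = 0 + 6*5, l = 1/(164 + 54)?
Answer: 4123906/4981519 ≈ 0.82784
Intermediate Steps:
l = 1/218 ≈ 0.0045872
a = 30 (a = 0 + 30 = 30)
V(y) = 1/218
(44868 - 25951)/(22851 + V(a)) = (44868 - 25951)/(22851 + 1/218) = 18917/(4981519/218) = 18917*(218/4981519) = 4123906/4981519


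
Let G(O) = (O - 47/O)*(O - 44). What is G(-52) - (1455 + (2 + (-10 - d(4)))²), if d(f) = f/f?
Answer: 43800/13 ≈ 3369.2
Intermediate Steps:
d(f) = 1
G(O) = (-44 + O)*(O - 47/O) (G(O) = (O - 47/O)*(-44 + O) = (-44 + O)*(O - 47/O))
G(-52) - (1455 + (2 + (-10 - d(4)))²) = (-47 + (-52)² - 44*(-52) + 2068/(-52)) - (1455 + (2 + (-10 - 1*1))²) = (-47 + 2704 + 2288 + 2068*(-1/52)) - (1455 + (2 + (-10 - 1))²) = (-47 + 2704 + 2288 - 517/13) - (1455 + (2 - 11)²) = 63768/13 - (1455 + (-9)²) = 63768/13 - (1455 + 81) = 63768/13 - 1*1536 = 63768/13 - 1536 = 43800/13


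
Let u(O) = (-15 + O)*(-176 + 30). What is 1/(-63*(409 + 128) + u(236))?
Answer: -1/66097 ≈ -1.5129e-5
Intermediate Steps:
u(O) = 2190 - 146*O (u(O) = (-15 + O)*(-146) = 2190 - 146*O)
1/(-63*(409 + 128) + u(236)) = 1/(-63*(409 + 128) + (2190 - 146*236)) = 1/(-63*537 + (2190 - 34456)) = 1/(-33831 - 32266) = 1/(-66097) = -1/66097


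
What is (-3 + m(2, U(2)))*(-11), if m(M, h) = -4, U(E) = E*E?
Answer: 77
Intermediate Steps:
U(E) = E²
(-3 + m(2, U(2)))*(-11) = (-3 - 4)*(-11) = -7*(-11) = 77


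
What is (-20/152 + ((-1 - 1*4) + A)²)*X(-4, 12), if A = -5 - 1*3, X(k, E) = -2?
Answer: -6417/19 ≈ -337.74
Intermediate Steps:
A = -8 (A = -5 - 3 = -8)
(-20/152 + ((-1 - 1*4) + A)²)*X(-4, 12) = (-20/152 + ((-1 - 1*4) - 8)²)*(-2) = (-20*1/152 + ((-1 - 4) - 8)²)*(-2) = (-5/38 + (-5 - 8)²)*(-2) = (-5/38 + (-13)²)*(-2) = (-5/38 + 169)*(-2) = (6417/38)*(-2) = -6417/19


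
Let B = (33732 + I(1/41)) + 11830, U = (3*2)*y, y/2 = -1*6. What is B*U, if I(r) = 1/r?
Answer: -3283416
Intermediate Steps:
y = -12 (y = 2*(-1*6) = 2*(-6) = -12)
U = -72 (U = (3*2)*(-12) = 6*(-12) = -72)
B = 45603 (B = (33732 + 1/(1/41)) + 11830 = (33732 + 41) + 11830 = 33773 + 11830 = 45603)
B*U = 45603*(-72) = -3283416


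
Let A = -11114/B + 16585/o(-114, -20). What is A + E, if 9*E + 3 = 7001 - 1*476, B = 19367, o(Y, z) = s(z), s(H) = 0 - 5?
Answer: -150650501/58101 ≈ -2592.9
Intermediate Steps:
s(H) = -5
o(Y, z) = -5
A = -64251453/19367 (A = -11114/19367 + 16585/(-5) = -11114*1/19367 + 16585*(-⅕) = -11114/19367 - 3317 = -64251453/19367 ≈ -3317.6)
E = 2174/3 (E = -⅓ + (7001 - 1*476)/9 = -⅓ + (7001 - 476)/9 = -⅓ + (⅑)*6525 = -⅓ + 725 = 2174/3 ≈ 724.67)
A + E = -64251453/19367 + 2174/3 = -150650501/58101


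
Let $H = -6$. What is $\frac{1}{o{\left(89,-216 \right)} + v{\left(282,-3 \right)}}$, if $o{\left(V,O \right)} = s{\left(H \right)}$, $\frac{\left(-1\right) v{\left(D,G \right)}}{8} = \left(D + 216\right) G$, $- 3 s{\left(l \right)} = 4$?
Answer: $\frac{3}{35852} \approx 8.3677 \cdot 10^{-5}$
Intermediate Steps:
$s{\left(l \right)} = - \frac{4}{3}$ ($s{\left(l \right)} = \left(- \frac{1}{3}\right) 4 = - \frac{4}{3}$)
$v{\left(D,G \right)} = - 8 G \left(216 + D\right)$ ($v{\left(D,G \right)} = - 8 \left(D + 216\right) G = - 8 \left(216 + D\right) G = - 8 G \left(216 + D\right)$)
$o{\left(V,O \right)} = - \frac{4}{3}$
$\frac{1}{o{\left(89,-216 \right)} + v{\left(282,-3 \right)}} = \frac{1}{- \frac{4}{3} - - 24 \left(216 + 282\right)} = \frac{1}{- \frac{4}{3} - \left(-24\right) 498} = \frac{1}{- \frac{4}{3} + 11952} = \frac{1}{\frac{35852}{3}} = \frac{3}{35852}$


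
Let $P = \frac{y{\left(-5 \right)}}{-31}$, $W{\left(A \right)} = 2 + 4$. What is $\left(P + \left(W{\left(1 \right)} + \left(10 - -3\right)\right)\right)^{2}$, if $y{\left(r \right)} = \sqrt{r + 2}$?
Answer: $\frac{\left(589 - i \sqrt{3}\right)^{2}}{961} \approx 361.0 - 2.1232 i$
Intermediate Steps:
$W{\left(A \right)} = 6$
$y{\left(r \right)} = \sqrt{2 + r}$
$P = - \frac{i \sqrt{3}}{31}$ ($P = \frac{\sqrt{2 - 5}}{-31} = \sqrt{-3} \left(- \frac{1}{31}\right) = i \sqrt{3} \left(- \frac{1}{31}\right) = - \frac{i \sqrt{3}}{31} \approx - 0.055873 i$)
$\left(P + \left(W{\left(1 \right)} + \left(10 - -3\right)\right)\right)^{2} = \left(- \frac{i \sqrt{3}}{31} + \left(6 + \left(10 - -3\right)\right)\right)^{2} = \left(- \frac{i \sqrt{3}}{31} + \left(6 + \left(10 + 3\right)\right)\right)^{2} = \left(- \frac{i \sqrt{3}}{31} + \left(6 + 13\right)\right)^{2} = \left(- \frac{i \sqrt{3}}{31} + 19\right)^{2} = \left(19 - \frac{i \sqrt{3}}{31}\right)^{2}$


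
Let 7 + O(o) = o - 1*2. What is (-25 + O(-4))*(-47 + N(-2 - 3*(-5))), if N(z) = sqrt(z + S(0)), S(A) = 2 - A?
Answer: 1786 - 38*sqrt(15) ≈ 1638.8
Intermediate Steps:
O(o) = -9 + o (O(o) = -7 + (o - 1*2) = -7 + (o - 2) = -7 + (-2 + o) = -9 + o)
N(z) = sqrt(2 + z) (N(z) = sqrt(z + (2 - 1*0)) = sqrt(z + (2 + 0)) = sqrt(z + 2) = sqrt(2 + z))
(-25 + O(-4))*(-47 + N(-2 - 3*(-5))) = (-25 + (-9 - 4))*(-47 + sqrt(2 + (-2 - 3*(-5)))) = (-25 - 13)*(-47 + sqrt(2 + (-2 + 15))) = -38*(-47 + sqrt(2 + 13)) = -38*(-47 + sqrt(15)) = 1786 - 38*sqrt(15)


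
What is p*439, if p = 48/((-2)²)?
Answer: 5268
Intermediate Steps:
p = 12 (p = 48/4 = 48*(¼) = 12)
p*439 = 12*439 = 5268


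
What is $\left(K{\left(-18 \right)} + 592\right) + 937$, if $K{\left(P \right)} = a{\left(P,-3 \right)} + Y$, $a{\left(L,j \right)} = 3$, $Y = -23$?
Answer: $1509$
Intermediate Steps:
$K{\left(P \right)} = -20$ ($K{\left(P \right)} = 3 - 23 = -20$)
$\left(K{\left(-18 \right)} + 592\right) + 937 = \left(-20 + 592\right) + 937 = 572 + 937 = 1509$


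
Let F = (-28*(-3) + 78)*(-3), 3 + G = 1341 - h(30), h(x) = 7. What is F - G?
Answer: -1817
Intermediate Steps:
G = 1331 (G = -3 + (1341 - 1*7) = -3 + (1341 - 7) = -3 + 1334 = 1331)
F = -486 (F = (84 + 78)*(-3) = 162*(-3) = -486)
F - G = -486 - 1*1331 = -486 - 1331 = -1817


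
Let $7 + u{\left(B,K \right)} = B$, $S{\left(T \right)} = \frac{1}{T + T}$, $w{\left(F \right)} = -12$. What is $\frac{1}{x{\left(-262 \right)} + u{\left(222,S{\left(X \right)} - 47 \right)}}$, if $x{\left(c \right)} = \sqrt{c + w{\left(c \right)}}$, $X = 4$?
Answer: $\frac{215}{46499} - \frac{i \sqrt{274}}{46499} \approx 0.0046238 - 0.00035599 i$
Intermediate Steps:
$x{\left(c \right)} = \sqrt{-12 + c}$ ($x{\left(c \right)} = \sqrt{c - 12} = \sqrt{-12 + c}$)
$S{\left(T \right)} = \frac{1}{2 T}$
$u{\left(B,K \right)} = -7 + B$
$\frac{1}{x{\left(-262 \right)} + u{\left(222,S{\left(X \right)} - 47 \right)}} = \frac{1}{\sqrt{-12 - 262} + \left(-7 + 222\right)} = \frac{1}{\sqrt{-274} + 215} = \frac{1}{i \sqrt{274} + 215} = \frac{1}{215 + i \sqrt{274}}$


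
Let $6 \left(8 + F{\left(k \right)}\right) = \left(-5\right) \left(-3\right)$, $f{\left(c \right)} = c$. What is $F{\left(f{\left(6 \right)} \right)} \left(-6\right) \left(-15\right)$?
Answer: $-495$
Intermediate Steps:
$F{\left(k \right)} = - \frac{11}{2}$ ($F{\left(k \right)} = -8 + \frac{\left(-5\right) \left(-3\right)}{6} = -8 + \frac{1}{6} \cdot 15 = -8 + \frac{5}{2} = - \frac{11}{2}$)
$F{\left(f{\left(6 \right)} \right)} \left(-6\right) \left(-15\right) = \left(- \frac{11}{2}\right) \left(-6\right) \left(-15\right) = 33 \left(-15\right) = -495$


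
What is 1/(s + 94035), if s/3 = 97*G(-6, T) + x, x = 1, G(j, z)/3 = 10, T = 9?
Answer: 1/102768 ≈ 9.7307e-6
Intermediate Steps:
G(j, z) = 30 (G(j, z) = 3*10 = 30)
s = 8733 (s = 3*(97*30 + 1) = 3*(2910 + 1) = 3*2911 = 8733)
1/(s + 94035) = 1/(8733 + 94035) = 1/102768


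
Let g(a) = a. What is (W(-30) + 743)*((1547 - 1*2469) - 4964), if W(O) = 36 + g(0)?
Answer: -4585194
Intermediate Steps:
W(O) = 36 (W(O) = 36 + 0 = 36)
(W(-30) + 743)*((1547 - 1*2469) - 4964) = (36 + 743)*((1547 - 1*2469) - 4964) = 779*((1547 - 2469) - 4964) = 779*(-922 - 4964) = 779*(-5886) = -4585194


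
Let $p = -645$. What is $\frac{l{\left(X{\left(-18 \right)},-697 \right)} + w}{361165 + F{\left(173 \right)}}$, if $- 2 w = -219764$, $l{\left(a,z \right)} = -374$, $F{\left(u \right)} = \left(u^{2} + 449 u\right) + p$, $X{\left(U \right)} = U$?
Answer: $\frac{54754}{234063} \approx 0.23393$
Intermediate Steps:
$F{\left(u \right)} = -645 + u^{2} + 449 u$ ($F{\left(u \right)} = \left(u^{2} + 449 u\right) - 645 = -645 + u^{2} + 449 u$)
$w = 109882$ ($w = \left(- \frac{1}{2}\right) \left(-219764\right) = 109882$)
$\frac{l{\left(X{\left(-18 \right)},-697 \right)} + w}{361165 + F{\left(173 \right)}} = \frac{-374 + 109882}{361165 + \left(-645 + 173^{2} + 449 \cdot 173\right)} = \frac{109508}{361165 + \left(-645 + 29929 + 77677\right)} = \frac{109508}{361165 + 106961} = \frac{109508}{468126} = 109508 \cdot \frac{1}{468126} = \frac{54754}{234063}$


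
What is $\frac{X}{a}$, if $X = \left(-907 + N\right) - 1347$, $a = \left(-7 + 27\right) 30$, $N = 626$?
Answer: $- \frac{407}{150} \approx -2.7133$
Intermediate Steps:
$a = 600$ ($a = 20 \cdot 30 = 600$)
$X = -1628$ ($X = \left(-907 + 626\right) - 1347 = -281 - 1347 = -1628$)
$\frac{X}{a} = - \frac{1628}{600} = \left(-1628\right) \frac{1}{600} = - \frac{407}{150}$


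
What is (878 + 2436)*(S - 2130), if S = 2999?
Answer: 2879866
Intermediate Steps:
(878 + 2436)*(S - 2130) = (878 + 2436)*(2999 - 2130) = 3314*869 = 2879866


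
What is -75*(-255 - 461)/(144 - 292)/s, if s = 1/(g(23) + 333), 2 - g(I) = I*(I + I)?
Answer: 9706275/37 ≈ 2.6233e+5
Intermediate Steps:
g(I) = 2 - 2*I**2 (g(I) = 2 - I*(I + I) = 2 - I*2*I = 2 - 2*I**2)
s = -1/723 (s = 1/((2 - 2*23**2) + 333) = 1/((2 - 2*529) + 333) = 1/((2 - 1058) + 333) = 1/(-1056 + 333) = 1/(-723) = -1/723 ≈ -0.0013831)
-75*(-255 - 461)/(144 - 292)/s = -75*(-255 - 461)/(144 - 292)/(-1/723) = -75*(-716/(-148))*(-723) = -75*(-716*(-1/148))*(-723) = -13425*(-723)/37 = -75*(-129417/37) = 9706275/37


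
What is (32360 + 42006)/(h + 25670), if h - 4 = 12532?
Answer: 37183/19103 ≈ 1.9464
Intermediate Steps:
h = 12536 (h = 4 + 12532 = 12536)
(32360 + 42006)/(h + 25670) = (32360 + 42006)/(12536 + 25670) = 74366/38206 = 74366*(1/38206) = 37183/19103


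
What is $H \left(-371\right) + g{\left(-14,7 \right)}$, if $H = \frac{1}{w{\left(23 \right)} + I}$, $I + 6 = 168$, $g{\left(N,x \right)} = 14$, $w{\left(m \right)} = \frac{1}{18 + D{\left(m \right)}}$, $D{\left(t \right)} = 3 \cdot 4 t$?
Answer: $\frac{557732}{47629} \approx 11.71$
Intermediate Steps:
$D{\left(t \right)} = 12 t$
$w{\left(m \right)} = \frac{1}{18 + 12 m}$
$I = 162$ ($I = -6 + 168 = 162$)
$H = \frac{294}{47629}$ ($H = \frac{1}{\frac{1}{6 \left(3 + 2 \cdot 23\right)} + 162} = \frac{1}{\frac{1}{6 \left(3 + 46\right)} + 162} = \frac{1}{\frac{1}{6 \cdot 49} + 162} = \frac{1}{\frac{1}{6} \cdot \frac{1}{49} + 162} = \frac{1}{\frac{1}{294} + 162} = \frac{1}{\frac{47629}{294}} = \frac{294}{47629} \approx 0.0061727$)
$H \left(-371\right) + g{\left(-14,7 \right)} = \frac{294}{47629} \left(-371\right) + 14 = - \frac{109074}{47629} + 14 = \frac{557732}{47629}$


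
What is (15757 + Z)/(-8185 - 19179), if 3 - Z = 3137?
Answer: -12623/27364 ≈ -0.46130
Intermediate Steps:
Z = -3134 (Z = 3 - 1*3137 = 3 - 3137 = -3134)
(15757 + Z)/(-8185 - 19179) = (15757 - 3134)/(-8185 - 19179) = 12623/(-27364) = 12623*(-1/27364) = -12623/27364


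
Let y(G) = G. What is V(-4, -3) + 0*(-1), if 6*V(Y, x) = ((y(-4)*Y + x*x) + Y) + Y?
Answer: 17/6 ≈ 2.8333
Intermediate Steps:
V(Y, x) = -Y/3 + x**2/6 (V(Y, x) = (((-4*Y + x*x) + Y) + Y)/6 = (((-4*Y + x**2) + Y) + Y)/6 = (((x**2 - 4*Y) + Y) + Y)/6 = ((x**2 - 3*Y) + Y)/6 = (x**2 - 2*Y)/6 = -Y/3 + x**2/6)
V(-4, -3) + 0*(-1) = (-1/3*(-4) + (1/6)*(-3)**2) + 0*(-1) = (4/3 + (1/6)*9) + 0 = (4/3 + 3/2) + 0 = 17/6 + 0 = 17/6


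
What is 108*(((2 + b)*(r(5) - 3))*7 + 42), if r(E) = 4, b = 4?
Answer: 9072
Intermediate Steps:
108*(((2 + b)*(r(5) - 3))*7 + 42) = 108*(((2 + 4)*(4 - 3))*7 + 42) = 108*((6*1)*7 + 42) = 108*(6*7 + 42) = 108*(42 + 42) = 108*84 = 9072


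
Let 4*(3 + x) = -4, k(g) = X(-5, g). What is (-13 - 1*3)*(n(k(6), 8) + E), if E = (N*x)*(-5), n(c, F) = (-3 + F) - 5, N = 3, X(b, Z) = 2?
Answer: -960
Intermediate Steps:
k(g) = 2
x = -4 (x = -3 + (¼)*(-4) = -3 - 1 = -4)
n(c, F) = -8 + F
E = 60 (E = (3*(-4))*(-5) = -12*(-5) = 60)
(-13 - 1*3)*(n(k(6), 8) + E) = (-13 - 1*3)*((-8 + 8) + 60) = (-13 - 3)*(0 + 60) = -16*60 = -960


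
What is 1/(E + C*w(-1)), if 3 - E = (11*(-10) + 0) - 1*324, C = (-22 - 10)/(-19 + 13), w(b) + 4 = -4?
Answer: 3/1183 ≈ 0.0025359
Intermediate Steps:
w(b) = -8 (w(b) = -4 - 4 = -8)
C = 16/3 (C = -32/(-6) = -32*(-⅙) = 16/3 ≈ 5.3333)
E = 437 (E = 3 - ((11*(-10) + 0) - 1*324) = 3 - ((-110 + 0) - 324) = 3 - (-110 - 324) = 3 - 1*(-434) = 3 + 434 = 437)
1/(E + C*w(-1)) = 1/(437 + (16/3)*(-8)) = 1/(437 - 128/3) = 1/(1183/3) = 3/1183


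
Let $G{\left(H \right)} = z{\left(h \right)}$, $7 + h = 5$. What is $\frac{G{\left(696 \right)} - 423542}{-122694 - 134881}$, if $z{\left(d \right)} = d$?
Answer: $\frac{423544}{257575} \approx 1.6444$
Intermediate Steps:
$h = -2$ ($h = -7 + 5 = -2$)
$G{\left(H \right)} = -2$
$\frac{G{\left(696 \right)} - 423542}{-122694 - 134881} = \frac{-2 - 423542}{-122694 - 134881} = - \frac{423544}{-257575} = \left(-423544\right) \left(- \frac{1}{257575}\right) = \frac{423544}{257575}$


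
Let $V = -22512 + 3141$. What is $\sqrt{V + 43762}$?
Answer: $\sqrt{24391} \approx 156.18$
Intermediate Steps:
$V = -19371$
$\sqrt{V + 43762} = \sqrt{-19371 + 43762} = \sqrt{24391}$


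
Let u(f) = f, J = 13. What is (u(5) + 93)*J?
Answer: 1274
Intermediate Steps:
(u(5) + 93)*J = (5 + 93)*13 = 98*13 = 1274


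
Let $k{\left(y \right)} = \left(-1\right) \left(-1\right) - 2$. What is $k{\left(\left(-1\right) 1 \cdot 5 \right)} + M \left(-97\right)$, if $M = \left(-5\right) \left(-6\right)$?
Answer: $-2911$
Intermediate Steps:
$M = 30$
$k{\left(y \right)} = -1$ ($k{\left(y \right)} = 1 - 2 = -1$)
$k{\left(\left(-1\right) 1 \cdot 5 \right)} + M \left(-97\right) = -1 + 30 \left(-97\right) = -1 - 2910 = -2911$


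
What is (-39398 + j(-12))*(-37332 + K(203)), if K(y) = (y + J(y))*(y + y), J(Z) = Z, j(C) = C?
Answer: -5024932640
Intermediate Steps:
K(y) = 4*y² (K(y) = (y + y)*(y + y) = (2*y)*(2*y) = 4*y²)
(-39398 + j(-12))*(-37332 + K(203)) = (-39398 - 12)*(-37332 + 4*203²) = -39410*(-37332 + 4*41209) = -39410*(-37332 + 164836) = -39410*127504 = -5024932640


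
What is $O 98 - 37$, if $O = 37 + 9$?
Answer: $4471$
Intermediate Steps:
$O = 46$
$O 98 - 37 = 46 \cdot 98 - 37 = 4508 - 37 = 4471$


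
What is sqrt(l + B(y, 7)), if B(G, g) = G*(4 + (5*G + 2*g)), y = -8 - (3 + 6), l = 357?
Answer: 2*sqrt(374) ≈ 38.678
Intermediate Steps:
y = -17 (y = -8 - 1*9 = -8 - 9 = -17)
B(G, g) = G*(4 + 2*g + 5*G) (B(G, g) = G*(4 + (2*g + 5*G)) = G*(4 + 2*g + 5*G))
sqrt(l + B(y, 7)) = sqrt(357 - 17*(4 + 2*7 + 5*(-17))) = sqrt(357 - 17*(4 + 14 - 85)) = sqrt(357 - 17*(-67)) = sqrt(357 + 1139) = sqrt(1496) = 2*sqrt(374)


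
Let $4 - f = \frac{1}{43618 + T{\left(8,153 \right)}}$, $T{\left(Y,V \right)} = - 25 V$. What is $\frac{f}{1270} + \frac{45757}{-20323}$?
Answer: $- \frac{2309191710037}{1027065686530} \approx -2.2483$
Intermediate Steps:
$f = \frac{159171}{39793}$ ($f = 4 - \frac{1}{43618 - 3825} = 4 - \frac{1}{39793} = \frac{159171}{39793} \approx 4.0$)
$\frac{f}{1270} + \frac{45757}{-20323} = \frac{159171}{39793 \cdot 1270} + \frac{45757}{-20323} = \frac{159171}{39793} \cdot \frac{1}{1270} + 45757 \left(- \frac{1}{20323}\right) = \frac{159171}{50537110} - \frac{45757}{20323} = - \frac{2309191710037}{1027065686530}$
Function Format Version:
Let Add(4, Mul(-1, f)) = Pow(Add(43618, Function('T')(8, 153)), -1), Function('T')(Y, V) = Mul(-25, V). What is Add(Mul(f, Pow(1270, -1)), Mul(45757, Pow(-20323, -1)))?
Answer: Rational(-2309191710037, 1027065686530) ≈ -2.2483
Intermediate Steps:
f = Rational(159171, 39793) (f = Add(4, Mul(-1, Pow(Add(43618, Mul(-25, 153)), -1))) = Add(4, Mul(-1, Pow(Add(43618, -3825), -1))) = Add(4, Mul(-1, Pow(39793, -1))) = Add(4, Mul(-1, Rational(1, 39793))) = Add(4, Rational(-1, 39793)) = Rational(159171, 39793) ≈ 4.0000)
Add(Mul(f, Pow(1270, -1)), Mul(45757, Pow(-20323, -1))) = Add(Mul(Rational(159171, 39793), Pow(1270, -1)), Mul(45757, Pow(-20323, -1))) = Add(Mul(Rational(159171, 39793), Rational(1, 1270)), Mul(45757, Rational(-1, 20323))) = Add(Rational(159171, 50537110), Rational(-45757, 20323)) = Rational(-2309191710037, 1027065686530)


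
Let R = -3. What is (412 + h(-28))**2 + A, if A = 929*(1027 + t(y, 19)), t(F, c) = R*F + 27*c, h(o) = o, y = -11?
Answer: 1608773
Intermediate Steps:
t(F, c) = -3*F + 27*c
A = 1461317 (A = 929*(1027 + (-3*(-11) + 27*19)) = 929*(1027 + (33 + 513)) = 929*(1027 + 546) = 929*1573 = 1461317)
(412 + h(-28))**2 + A = (412 - 28)**2 + 1461317 = 384**2 + 1461317 = 147456 + 1461317 = 1608773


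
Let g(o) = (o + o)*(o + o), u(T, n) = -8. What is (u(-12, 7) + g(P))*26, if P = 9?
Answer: 8216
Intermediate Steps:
g(o) = 4*o² (g(o) = (2*o)*(2*o) = 4*o²)
(u(-12, 7) + g(P))*26 = (-8 + 4*9²)*26 = (-8 + 4*81)*26 = (-8 + 324)*26 = 316*26 = 8216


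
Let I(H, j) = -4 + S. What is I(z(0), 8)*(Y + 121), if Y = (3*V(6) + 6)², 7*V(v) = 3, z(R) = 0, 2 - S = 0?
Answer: -17060/49 ≈ -348.16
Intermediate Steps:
S = 2 (S = 2 - 1*0 = 2 + 0 = 2)
V(v) = 3/7 (V(v) = (⅐)*3 = 3/7)
I(H, j) = -2 (I(H, j) = -4 + 2 = -2)
Y = 2601/49 (Y = (3*(3/7) + 6)² = (9/7 + 6)² = (51/7)² = 2601/49 ≈ 53.082)
I(z(0), 8)*(Y + 121) = -2*(2601/49 + 121) = -2*8530/49 = -17060/49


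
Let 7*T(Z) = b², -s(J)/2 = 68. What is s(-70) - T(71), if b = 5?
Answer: -977/7 ≈ -139.57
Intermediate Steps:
s(J) = -136 (s(J) = -2*68 = -136)
T(Z) = 25/7 (T(Z) = (⅐)*5² = (⅐)*25 = 25/7)
s(-70) - T(71) = -136 - 1*25/7 = -136 - 25/7 = -977/7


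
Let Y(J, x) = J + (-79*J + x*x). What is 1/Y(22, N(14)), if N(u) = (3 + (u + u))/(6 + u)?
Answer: -400/685439 ≈ -0.00058357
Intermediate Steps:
N(u) = (3 + 2*u)/(6 + u)
Y(J, x) = x² - 78*J (Y(J, x) = J + (-79*J + x²) = J + (x² - 79*J) = x² - 78*J)
1/Y(22, N(14)) = 1/(((3 + 2*14)/(6 + 14))² - 78*22) = 1/(((3 + 28)/20)² - 1716) = 1/(((1/20)*31)² - 1716) = 1/((31/20)² - 1716) = 1/(961/400 - 1716) = 1/(-685439/400) = -400/685439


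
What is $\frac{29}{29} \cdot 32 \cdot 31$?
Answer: $992$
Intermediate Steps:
$\frac{29}{29} \cdot 32 \cdot 31 = 29 \cdot \frac{1}{29} \cdot 32 \cdot 31 = 1 \cdot 32 \cdot 31 = 32 \cdot 31 = 992$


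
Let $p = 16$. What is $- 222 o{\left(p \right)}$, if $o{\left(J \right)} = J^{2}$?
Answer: $-56832$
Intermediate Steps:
$- 222 o{\left(p \right)} = - 222 \cdot 16^{2} = \left(-222\right) 256 = -56832$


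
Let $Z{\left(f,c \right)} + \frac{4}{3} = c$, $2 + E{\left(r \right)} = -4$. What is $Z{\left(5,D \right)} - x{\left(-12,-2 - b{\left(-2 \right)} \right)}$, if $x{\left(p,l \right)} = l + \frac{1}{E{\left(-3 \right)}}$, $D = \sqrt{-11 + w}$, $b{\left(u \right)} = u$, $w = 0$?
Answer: $- \frac{7}{6} + i \sqrt{11} \approx -1.1667 + 3.3166 i$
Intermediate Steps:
$E{\left(r \right)} = -6$ ($E{\left(r \right)} = -2 - 4 = -6$)
$D = i \sqrt{11}$ ($D = \sqrt{-11 + 0} = \sqrt{-11} = i \sqrt{11} \approx 3.3166 i$)
$Z{\left(f,c \right)} = - \frac{4}{3} + c$
$x{\left(p,l \right)} = - \frac{1}{6} + l$ ($x{\left(p,l \right)} = l + \frac{1}{-6} = l - \frac{1}{6} = - \frac{1}{6} + l$)
$Z{\left(5,D \right)} - x{\left(-12,-2 - b{\left(-2 \right)} \right)} = \left(- \frac{4}{3} + i \sqrt{11}\right) - \left(- \frac{1}{6} - 0\right) = \left(- \frac{4}{3} + i \sqrt{11}\right) - \left(- \frac{1}{6} + \left(-2 + 2\right)\right) = \left(- \frac{4}{3} + i \sqrt{11}\right) - \left(- \frac{1}{6} + 0\right) = \left(- \frac{4}{3} + i \sqrt{11}\right) - - \frac{1}{6} = \left(- \frac{4}{3} + i \sqrt{11}\right) + \frac{1}{6} = - \frac{7}{6} + i \sqrt{11}$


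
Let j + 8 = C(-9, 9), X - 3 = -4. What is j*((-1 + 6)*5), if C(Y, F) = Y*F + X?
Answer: -2250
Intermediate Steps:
X = -1 (X = 3 - 4 = -1)
C(Y, F) = -1 + F*Y (C(Y, F) = Y*F - 1 = F*Y - 1 = -1 + F*Y)
j = -90 (j = -8 + (-1 + 9*(-9)) = -8 + (-1 - 81) = -8 - 82 = -90)
j*((-1 + 6)*5) = -90*(-1 + 6)*5 = -450*5 = -90*25 = -2250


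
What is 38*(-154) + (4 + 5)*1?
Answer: -5843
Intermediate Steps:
38*(-154) + (4 + 5)*1 = -5852 + 9*1 = -5852 + 9 = -5843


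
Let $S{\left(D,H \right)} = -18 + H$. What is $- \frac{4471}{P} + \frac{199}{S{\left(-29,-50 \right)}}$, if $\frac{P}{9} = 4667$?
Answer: $- \frac{8662625}{2856204} \approx -3.0329$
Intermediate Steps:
$P = 42003$ ($P = 9 \cdot 4667 = 42003$)
$- \frac{4471}{P} + \frac{199}{S{\left(-29,-50 \right)}} = - \frac{4471}{42003} + \frac{199}{-18 - 50} = \left(-4471\right) \frac{1}{42003} + \frac{199}{-68} = - \frac{4471}{42003} + 199 \left(- \frac{1}{68}\right) = - \frac{4471}{42003} - \frac{199}{68} = - \frac{8662625}{2856204}$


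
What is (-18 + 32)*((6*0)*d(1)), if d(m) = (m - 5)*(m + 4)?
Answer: 0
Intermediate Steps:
d(m) = (-5 + m)*(4 + m)
(-18 + 32)*((6*0)*d(1)) = (-18 + 32)*((6*0)*(-20 + 1**2 - 1*1)) = 14*(0*(-20 + 1 - 1)) = 14*(0*(-20)) = 14*0 = 0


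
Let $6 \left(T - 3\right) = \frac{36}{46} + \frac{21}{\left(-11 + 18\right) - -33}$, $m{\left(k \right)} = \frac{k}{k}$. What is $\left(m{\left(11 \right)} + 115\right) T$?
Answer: $\frac{171709}{460} \approx 373.28$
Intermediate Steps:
$m{\left(k \right)} = 1$
$T = \frac{5921}{1840}$ ($T = 3 + \frac{\frac{36}{46} + \frac{21}{\left(-11 + 18\right) - -33}}{6} = 3 + \frac{36 \cdot \frac{1}{46} + \frac{21}{7 + 33}}{6} = 3 + \frac{\frac{18}{23} + \frac{21}{40}}{6} = 3 + \frac{1}{6} \cdot \frac{1203}{920} = 3 + \frac{401}{1840} = \frac{5921}{1840} \approx 3.2179$)
$\left(m{\left(11 \right)} + 115\right) T = \left(1 + 115\right) \frac{5921}{1840} = 116 \cdot \frac{5921}{1840} = \frac{171709}{460}$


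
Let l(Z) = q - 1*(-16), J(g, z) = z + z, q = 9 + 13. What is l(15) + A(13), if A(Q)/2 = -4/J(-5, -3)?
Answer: 118/3 ≈ 39.333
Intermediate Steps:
q = 22
J(g, z) = 2*z
l(Z) = 38 (l(Z) = 22 - 1*(-16) = 22 + 16 = 38)
A(Q) = 4/3 (A(Q) = 2*(-4/(2*(-3))) = 2*(-4/(-6)) = 2*(-4*(-⅙)) = 2*(⅔) = 4/3)
l(15) + A(13) = 38 + 4/3 = 118/3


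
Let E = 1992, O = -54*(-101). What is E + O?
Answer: 7446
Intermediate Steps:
O = 5454
E + O = 1992 + 5454 = 7446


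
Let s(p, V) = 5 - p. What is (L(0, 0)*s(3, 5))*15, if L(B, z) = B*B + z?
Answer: 0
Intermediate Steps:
L(B, z) = z + B**2 (L(B, z) = B**2 + z = z + B**2)
(L(0, 0)*s(3, 5))*15 = ((0 + 0**2)*(5 - 1*3))*15 = ((0 + 0)*(5 - 3))*15 = (0*2)*15 = 0*15 = 0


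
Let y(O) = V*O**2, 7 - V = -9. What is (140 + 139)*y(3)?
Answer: 40176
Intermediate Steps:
V = 16 (V = 7 - 1*(-9) = 7 + 9 = 16)
y(O) = 16*O**2
(140 + 139)*y(3) = (140 + 139)*(16*3**2) = 279*(16*9) = 279*144 = 40176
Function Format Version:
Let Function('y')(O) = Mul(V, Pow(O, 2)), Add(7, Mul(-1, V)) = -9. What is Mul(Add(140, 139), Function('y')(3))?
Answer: 40176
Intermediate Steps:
V = 16 (V = Add(7, Mul(-1, -9)) = Add(7, 9) = 16)
Function('y')(O) = Mul(16, Pow(O, 2))
Mul(Add(140, 139), Function('y')(3)) = Mul(Add(140, 139), Mul(16, Pow(3, 2))) = Mul(279, Mul(16, 9)) = Mul(279, 144) = 40176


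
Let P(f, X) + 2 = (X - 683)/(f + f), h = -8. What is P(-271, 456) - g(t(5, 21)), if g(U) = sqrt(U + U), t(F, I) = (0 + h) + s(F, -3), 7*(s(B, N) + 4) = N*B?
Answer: -857/542 - 3*I*sqrt(154)/7 ≈ -1.5812 - 5.3184*I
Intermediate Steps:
s(B, N) = -4 + B*N/7 (s(B, N) = -4 + (N*B)/7 = -4 + (B*N)/7 = -4 + B*N/7)
P(f, X) = -2 + (-683 + X)/(2*f) (P(f, X) = -2 + (X - 683)/(f + f) = -2 + (-683 + X)/((2*f)) = -2 + (-683 + X)*(1/(2*f)) = -2 + (-683 + X)/(2*f))
t(F, I) = -12 - 3*F/7 (t(F, I) = (0 - 8) + (-4 + (1/7)*F*(-3)) = -8 + (-4 - 3*F/7) = -12 - 3*F/7)
g(U) = sqrt(2)*sqrt(U) (g(U) = sqrt(2*U) = sqrt(2)*sqrt(U))
P(-271, 456) - g(t(5, 21)) = (1/2)*(-683 + 456 - 4*(-271))/(-271) - sqrt(2)*sqrt(-12 - 3/7*5) = (1/2)*(-1/271)*(-683 + 456 + 1084) - sqrt(2)*sqrt(-12 - 15/7) = (1/2)*(-1/271)*857 - sqrt(2)*sqrt(-99/7) = -857/542 - sqrt(2)*3*I*sqrt(77)/7 = -857/542 - 3*I*sqrt(154)/7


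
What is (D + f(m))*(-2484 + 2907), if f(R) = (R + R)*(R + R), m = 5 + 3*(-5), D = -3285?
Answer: -1220355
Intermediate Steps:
m = -10 (m = 5 - 15 = -10)
f(R) = 4*R² (f(R) = (2*R)*(2*R) = 4*R²)
(D + f(m))*(-2484 + 2907) = (-3285 + 4*(-10)²)*(-2484 + 2907) = (-3285 + 4*100)*423 = (-3285 + 400)*423 = -2885*423 = -1220355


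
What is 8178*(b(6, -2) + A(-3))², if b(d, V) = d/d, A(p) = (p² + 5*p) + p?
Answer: 523392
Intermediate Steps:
A(p) = p² + 6*p
b(d, V) = 1
8178*(b(6, -2) + A(-3))² = 8178*(1 - 3*(6 - 3))² = 8178*(1 - 3*3)² = 8178*(1 - 9)² = 8178*(-8)² = 8178*64 = 523392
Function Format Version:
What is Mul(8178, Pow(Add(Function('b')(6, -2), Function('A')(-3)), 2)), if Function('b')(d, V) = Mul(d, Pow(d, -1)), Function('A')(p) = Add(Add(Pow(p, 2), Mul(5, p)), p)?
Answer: 523392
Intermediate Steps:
Function('A')(p) = Add(Pow(p, 2), Mul(6, p))
Function('b')(d, V) = 1
Mul(8178, Pow(Add(Function('b')(6, -2), Function('A')(-3)), 2)) = Mul(8178, Pow(Add(1, Mul(-3, Add(6, -3))), 2)) = Mul(8178, Pow(Add(1, Mul(-3, 3)), 2)) = Mul(8178, Pow(Add(1, -9), 2)) = Mul(8178, Pow(-8, 2)) = Mul(8178, 64) = 523392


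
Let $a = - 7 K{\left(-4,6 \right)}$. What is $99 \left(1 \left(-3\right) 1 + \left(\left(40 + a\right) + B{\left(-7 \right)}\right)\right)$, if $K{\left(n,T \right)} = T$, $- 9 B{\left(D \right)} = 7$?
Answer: $-572$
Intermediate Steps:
$B{\left(D \right)} = - \frac{7}{9}$ ($B{\left(D \right)} = \left(- \frac{1}{9}\right) 7 = - \frac{7}{9}$)
$a = -42$ ($a = \left(-7\right) 6 = -42$)
$99 \left(1 \left(-3\right) 1 + \left(\left(40 + a\right) + B{\left(-7 \right)}\right)\right) = 99 \left(1 \left(-3\right) 1 + \left(\left(40 - 42\right) - \frac{7}{9}\right)\right) = 99 \left(\left(-3\right) 1 - \frac{25}{9}\right) = 99 \left(-3 - \frac{25}{9}\right) = 99 \left(- \frac{52}{9}\right) = -572$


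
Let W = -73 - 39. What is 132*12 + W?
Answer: 1472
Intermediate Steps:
W = -112
132*12 + W = 132*12 - 112 = 1584 - 112 = 1472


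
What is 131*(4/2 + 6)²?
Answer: 8384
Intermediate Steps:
131*(4/2 + 6)² = 131*(4*(½) + 6)² = 131*(2 + 6)² = 131*8² = 131*64 = 8384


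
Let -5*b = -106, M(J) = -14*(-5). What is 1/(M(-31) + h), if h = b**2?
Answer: 25/12986 ≈ 0.0019251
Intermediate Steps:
M(J) = 70
b = 106/5 (b = -1/5*(-106) = 106/5 ≈ 21.200)
h = 11236/25 (h = (106/5)**2 = 11236/25 ≈ 449.44)
1/(M(-31) + h) = 1/(70 + 11236/25) = 1/(12986/25) = 25/12986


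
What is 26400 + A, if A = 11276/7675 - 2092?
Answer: 186575176/7675 ≈ 24309.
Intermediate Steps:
A = -16044824/7675 (A = 11276*(1/7675) - 2092 = 11276/7675 - 2092 = -16044824/7675 ≈ -2090.5)
26400 + A = 26400 - 16044824/7675 = 186575176/7675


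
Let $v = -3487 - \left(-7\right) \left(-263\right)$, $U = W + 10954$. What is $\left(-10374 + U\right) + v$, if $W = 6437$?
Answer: $1689$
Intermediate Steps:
$U = 17391$ ($U = 6437 + 10954 = 17391$)
$v = -5328$ ($v = -3487 - 1841 = -5328$)
$\left(-10374 + U\right) + v = \left(-10374 + 17391\right) - 5328 = 7017 - 5328 = 1689$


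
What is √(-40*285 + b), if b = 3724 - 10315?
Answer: 3*I*√1999 ≈ 134.13*I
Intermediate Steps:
b = -6591
√(-40*285 + b) = √(-40*285 - 6591) = √(-11400 - 6591) = √(-17991) = 3*I*√1999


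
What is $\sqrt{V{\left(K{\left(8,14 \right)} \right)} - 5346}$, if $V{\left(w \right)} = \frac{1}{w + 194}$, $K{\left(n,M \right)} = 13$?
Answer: $\frac{i \sqrt{25452283}}{69} \approx 73.116 i$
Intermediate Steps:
$V{\left(w \right)} = \frac{1}{194 + w}$
$\sqrt{V{\left(K{\left(8,14 \right)} \right)} - 5346} = \sqrt{\frac{1}{194 + 13} - 5346} = \sqrt{\frac{1}{207} - 5346} = \sqrt{- \frac{1106621}{207}} = \frac{i \sqrt{25452283}}{69}$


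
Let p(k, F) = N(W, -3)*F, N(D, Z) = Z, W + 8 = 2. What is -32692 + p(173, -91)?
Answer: -32419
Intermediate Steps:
W = -6 (W = -8 + 2 = -6)
p(k, F) = -3*F
-32692 + p(173, -91) = -32692 - 3*(-91) = -32692 + 273 = -32419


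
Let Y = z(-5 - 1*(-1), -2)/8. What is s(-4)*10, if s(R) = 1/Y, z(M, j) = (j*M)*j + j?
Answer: -40/9 ≈ -4.4444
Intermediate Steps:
z(M, j) = j + M*j**2 (z(M, j) = (M*j)*j + j = M*j**2 + j = j + M*j**2)
Y = -9/4 (Y = -2*(1 + (-5 - 1*(-1))*(-2))/8 = -2*(1 + (-5 + 1)*(-2))*(1/8) = -2*(1 - 4*(-2))*(1/8) = -2*(1 + 8)*(1/8) = -2*9*(1/8) = -18*1/8 = -9/4 ≈ -2.2500)
s(R) = -4/9 (s(R) = 1/(-9/4) = -4/9)
s(-4)*10 = -4/9*10 = -40/9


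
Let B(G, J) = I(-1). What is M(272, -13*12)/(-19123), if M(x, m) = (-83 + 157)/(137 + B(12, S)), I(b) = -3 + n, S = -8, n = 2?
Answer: -37/1300364 ≈ -2.8454e-5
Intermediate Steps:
I(b) = -1 (I(b) = -3 + 2 = -1)
B(G, J) = -1
M(x, m) = 37/68 (M(x, m) = (-83 + 157)/(137 - 1) = 74/136 = 74*(1/136) = 37/68)
M(272, -13*12)/(-19123) = (37/68)/(-19123) = (37/68)*(-1/19123) = -37/1300364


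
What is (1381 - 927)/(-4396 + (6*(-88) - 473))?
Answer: -454/5397 ≈ -0.084121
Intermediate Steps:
(1381 - 927)/(-4396 + (6*(-88) - 473)) = 454/(-4396 + (-528 - 473)) = 454/(-4396 - 1001) = 454/(-5397) = 454*(-1/5397) = -454/5397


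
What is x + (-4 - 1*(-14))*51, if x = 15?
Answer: 525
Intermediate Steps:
x + (-4 - 1*(-14))*51 = 15 + (-4 - 1*(-14))*51 = 15 + (-4 + 14)*51 = 15 + 10*51 = 15 + 510 = 525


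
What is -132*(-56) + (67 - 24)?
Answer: 7435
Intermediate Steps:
-132*(-56) + (67 - 24) = 7392 + 43 = 7435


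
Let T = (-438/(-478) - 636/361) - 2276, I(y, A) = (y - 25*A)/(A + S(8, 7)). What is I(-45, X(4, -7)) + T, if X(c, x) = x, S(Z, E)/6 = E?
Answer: -1372864389/603953 ≈ -2273.1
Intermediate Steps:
S(Z, E) = 6*E
I(y, A) = (y - 25*A)/(42 + A) (I(y, A) = (y - 25*A)/(A + 6*7) = (y - 25*A)/(A + 42) = (y - 25*A)/(42 + A))
T = -196443949/86279 (T = (-438*(-1/478) - 636*1/361) - 2276 = (219/239 - 636/361) - 2276 = -72945/86279 - 2276 = -196443949/86279 ≈ -2276.8)
I(-45, X(4, -7)) + T = (-45 - 25*(-7))/(42 - 7) - 196443949/86279 = (-45 + 175)/35 - 196443949/86279 = (1/35)*130 - 196443949/86279 = 26/7 - 196443949/86279 = -1372864389/603953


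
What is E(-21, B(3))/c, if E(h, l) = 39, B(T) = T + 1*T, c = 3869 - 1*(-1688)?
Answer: 39/5557 ≈ 0.0070182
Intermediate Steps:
c = 5557 (c = 3869 + 1688 = 5557)
B(T) = 2*T (B(T) = T + T = 2*T)
E(-21, B(3))/c = 39/5557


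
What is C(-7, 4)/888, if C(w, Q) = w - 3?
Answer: -5/444 ≈ -0.011261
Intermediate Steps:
C(w, Q) = -3 + w
C(-7, 4)/888 = (-3 - 7)/888 = -10*1/888 = -5/444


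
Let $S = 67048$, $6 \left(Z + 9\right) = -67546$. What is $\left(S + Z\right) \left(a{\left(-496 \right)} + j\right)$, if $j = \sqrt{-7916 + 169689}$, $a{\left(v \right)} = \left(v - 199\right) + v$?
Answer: $-66435568 + \frac{167344 \sqrt{161773}}{3} \approx -4.4 \cdot 10^{7}$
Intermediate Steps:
$Z = - \frac{33800}{3}$ ($Z = -9 + \frac{1}{6} \left(-67546\right) = -9 - \frac{33773}{3} = - \frac{33800}{3} \approx -11267.0$)
$a{\left(v \right)} = -199 + 2 v$ ($a{\left(v \right)} = \left(-199 + v\right) + v = -199 + 2 v$)
$j = \sqrt{161773} \approx 402.21$
$\left(S + Z\right) \left(a{\left(-496 \right)} + j\right) = \left(67048 - \frac{33800}{3}\right) \left(\left(-199 + 2 \left(-496\right)\right) + \sqrt{161773}\right) = \frac{167344 \left(\left(-199 - 992\right) + \sqrt{161773}\right)}{3} = \frac{167344 \left(-1191 + \sqrt{161773}\right)}{3} = -66435568 + \frac{167344 \sqrt{161773}}{3}$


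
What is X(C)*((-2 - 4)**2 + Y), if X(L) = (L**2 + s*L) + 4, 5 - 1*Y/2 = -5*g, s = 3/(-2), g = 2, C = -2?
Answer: 726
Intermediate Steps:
s = -3/2 (s = 3*(-1/2) = -3/2 ≈ -1.5000)
Y = 30 (Y = 10 - (-10)*2 = 10 - 2*(-10) = 10 + 20 = 30)
X(L) = 4 + L**2 - 3*L/2 (X(L) = (L**2 - 3*L/2) + 4 = 4 + L**2 - 3*L/2)
X(C)*((-2 - 4)**2 + Y) = (4 + (-2)**2 - 3/2*(-2))*((-2 - 4)**2 + 30) = (4 + 4 + 3)*((-6)**2 + 30) = 11*(36 + 30) = 11*66 = 726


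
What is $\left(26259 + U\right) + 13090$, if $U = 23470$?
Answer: $62819$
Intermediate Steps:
$\left(26259 + U\right) + 13090 = \left(26259 + 23470\right) + 13090 = 49729 + 13090 = 62819$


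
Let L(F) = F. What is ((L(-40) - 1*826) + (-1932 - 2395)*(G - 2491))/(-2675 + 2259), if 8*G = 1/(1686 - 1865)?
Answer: -15433657839/595712 ≈ -25908.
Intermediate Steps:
G = -1/1432 (G = 1/(8*(1686 - 1865)) = (1/8)/(-179) = (1/8)*(-1/179) = -1/1432 ≈ -0.00069832)
((L(-40) - 1*826) + (-1932 - 2395)*(G - 2491))/(-2675 + 2259) = ((-40 - 1*826) + (-1932 - 2395)*(-1/1432 - 2491))/(-2675 + 2259) = ((-40 - 826) - 4327*(-3567113/1432))/(-416) = (-866 + 15434897951/1432)*(-1/416) = (15433657839/1432)*(-1/416) = -15433657839/595712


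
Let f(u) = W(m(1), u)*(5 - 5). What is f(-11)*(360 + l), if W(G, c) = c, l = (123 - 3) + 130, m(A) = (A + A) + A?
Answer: 0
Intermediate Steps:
m(A) = 3*A (m(A) = 2*A + A = 3*A)
l = 250 (l = 120 + 130 = 250)
f(u) = 0 (f(u) = u*(5 - 5) = u*0 = 0)
f(-11)*(360 + l) = 0*(360 + 250) = 0*610 = 0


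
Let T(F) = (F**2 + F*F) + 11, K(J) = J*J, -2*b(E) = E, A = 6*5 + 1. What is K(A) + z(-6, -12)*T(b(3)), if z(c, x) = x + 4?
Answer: 837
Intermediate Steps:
A = 31 (A = 30 + 1 = 31)
b(E) = -E/2
K(J) = J**2
z(c, x) = 4 + x
T(F) = 11 + 2*F**2 (T(F) = (F**2 + F**2) + 11 = 2*F**2 + 11 = 11 + 2*F**2)
K(A) + z(-6, -12)*T(b(3)) = 31**2 + (4 - 12)*(11 + 2*(-1/2*3)**2) = 961 - 8*(11 + 2*(-3/2)**2) = 961 - 8*(11 + 2*(9/4)) = 961 - 8*(11 + 9/2) = 961 - 8*31/2 = 961 - 124 = 837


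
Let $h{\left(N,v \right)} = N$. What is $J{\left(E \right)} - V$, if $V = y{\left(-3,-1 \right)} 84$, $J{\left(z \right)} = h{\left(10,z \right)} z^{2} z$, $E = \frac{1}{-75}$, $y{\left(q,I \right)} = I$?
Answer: $\frac{7087498}{84375} \approx 84.0$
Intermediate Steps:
$E = - \frac{1}{75} \approx -0.013333$
$J{\left(z \right)} = 10 z^{3}$ ($J{\left(z \right)} = 10 z^{2} z = 10 z^{3}$)
$V = -84$ ($V = \left(-1\right) 84 = -84$)
$J{\left(E \right)} - V = 10 \left(- \frac{1}{75}\right)^{3} - -84 = 10 \left(- \frac{1}{421875}\right) + 84 = - \frac{2}{84375} + 84 = \frac{7087498}{84375}$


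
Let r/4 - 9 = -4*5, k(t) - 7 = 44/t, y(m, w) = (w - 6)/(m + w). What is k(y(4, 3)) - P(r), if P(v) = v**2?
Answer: -6095/3 ≈ -2031.7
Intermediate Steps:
y(m, w) = (-6 + w)/(m + w)
k(t) = 7 + 44/t
r = -44 (r = 36 + 4*(-4*5) = 36 + 4*(-20) = 36 - 80 = -44)
k(y(4, 3)) - P(r) = (7 + 44/(((-6 + 3)/(4 + 3)))) - 1*(-44)**2 = (7 + 44/((-3/7))) - 1*1936 = (7 + 44/(((1/7)*(-3)))) - 1936 = (7 + 44/(-3/7)) - 1936 = (7 + 44*(-7/3)) - 1936 = (7 - 308/3) - 1936 = -287/3 - 1936 = -6095/3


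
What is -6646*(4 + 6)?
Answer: -66460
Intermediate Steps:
-6646*(4 + 6) = -6646*10 = -66460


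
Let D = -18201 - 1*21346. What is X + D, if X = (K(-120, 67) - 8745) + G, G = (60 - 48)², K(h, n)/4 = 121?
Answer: -47664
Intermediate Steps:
K(h, n) = 484 (K(h, n) = 4*121 = 484)
G = 144 (G = 12² = 144)
X = -8117 (X = (484 - 8745) + 144 = -8261 + 144 = -8117)
D = -39547 (D = -18201 - 21346 = -39547)
X + D = -8117 - 39547 = -47664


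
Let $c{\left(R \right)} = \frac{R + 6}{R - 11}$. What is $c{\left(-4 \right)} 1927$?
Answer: $- \frac{3854}{15} \approx -256.93$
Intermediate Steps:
$c{\left(R \right)} = \frac{6 + R}{-11 + R}$
$c{\left(-4 \right)} 1927 = \frac{6 - 4}{-11 - 4} \cdot 1927 = \frac{1}{-15} \cdot 2 \cdot 1927 = \left(- \frac{1}{15}\right) 2 \cdot 1927 = \left(- \frac{2}{15}\right) 1927 = - \frac{3854}{15}$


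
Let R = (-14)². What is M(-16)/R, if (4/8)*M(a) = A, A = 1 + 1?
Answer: 1/49 ≈ 0.020408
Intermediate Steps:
R = 196
A = 2
M(a) = 4 (M(a) = 2*2 = 4)
M(-16)/R = 4/196 = 4*(1/196) = 1/49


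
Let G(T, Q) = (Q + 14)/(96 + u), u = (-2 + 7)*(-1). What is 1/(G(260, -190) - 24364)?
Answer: -91/2217300 ≈ -4.1041e-5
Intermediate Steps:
u = -5 (u = 5*(-1) = -5)
G(T, Q) = 2/13 + Q/91 (G(T, Q) = (Q + 14)/(96 - 5) = (14 + Q)/91 = (14 + Q)*(1/91) = 2/13 + Q/91)
1/(G(260, -190) - 24364) = 1/((2/13 + (1/91)*(-190)) - 24364) = 1/((2/13 - 190/91) - 24364) = 1/(-176/91 - 24364) = 1/(-2217300/91) = -91/2217300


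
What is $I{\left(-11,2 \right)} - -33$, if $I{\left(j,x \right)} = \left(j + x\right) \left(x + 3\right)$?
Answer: $-12$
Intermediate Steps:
$I{\left(j,x \right)} = \left(3 + x\right) \left(j + x\right)$ ($I{\left(j,x \right)} = \left(j + x\right) \left(3 + x\right) = \left(3 + x\right) \left(j + x\right)$)
$I{\left(-11,2 \right)} - -33 = \left(2^{2} + 3 \left(-11\right) + 3 \cdot 2 - 22\right) - -33 = \left(4 - 33 + 6 - 22\right) + 33 = -45 + 33 = -12$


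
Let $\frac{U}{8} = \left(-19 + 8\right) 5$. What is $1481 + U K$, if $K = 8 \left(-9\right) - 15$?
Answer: $39761$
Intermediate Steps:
$U = -440$ ($U = 8 \left(-19 + 8\right) 5 = 8 \left(\left(-11\right) 5\right) = 8 \left(-55\right) = -440$)
$K = -87$ ($K = -72 - 15 = -87$)
$1481 + U K = 1481 - -38280 = 1481 + 38280 = 39761$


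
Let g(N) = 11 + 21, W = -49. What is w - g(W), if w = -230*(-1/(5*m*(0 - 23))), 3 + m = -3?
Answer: -95/3 ≈ -31.667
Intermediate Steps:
m = -6 (m = -3 - 3 = -6)
g(N) = 32
w = 1/3 (w = -230*1/(30*(0 - 23)) = -230/((-23*30)) = -230/(-690) = -230*(-1/690) = 1/3 ≈ 0.33333)
w - g(W) = 1/3 - 1*32 = 1/3 - 32 = -95/3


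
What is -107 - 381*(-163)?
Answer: 61996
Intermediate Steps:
-107 - 381*(-163) = -107 + 62103 = 61996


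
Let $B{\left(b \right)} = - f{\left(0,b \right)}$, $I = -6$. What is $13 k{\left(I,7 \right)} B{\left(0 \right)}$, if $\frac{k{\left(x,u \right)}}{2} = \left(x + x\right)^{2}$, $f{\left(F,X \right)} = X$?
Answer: $0$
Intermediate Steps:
$B{\left(b \right)} = - b$
$k{\left(x,u \right)} = 8 x^{2}$ ($k{\left(x,u \right)} = 2 \left(x + x\right)^{2} = 2 \left(2 x\right)^{2} = 2 \cdot 4 x^{2} = 8 x^{2}$)
$13 k{\left(I,7 \right)} B{\left(0 \right)} = 13 \cdot 8 \left(-6\right)^{2} \left(\left(-1\right) 0\right) = 13 \cdot 8 \cdot 36 \cdot 0 = 13 \cdot 288 \cdot 0 = 3744 \cdot 0 = 0$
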